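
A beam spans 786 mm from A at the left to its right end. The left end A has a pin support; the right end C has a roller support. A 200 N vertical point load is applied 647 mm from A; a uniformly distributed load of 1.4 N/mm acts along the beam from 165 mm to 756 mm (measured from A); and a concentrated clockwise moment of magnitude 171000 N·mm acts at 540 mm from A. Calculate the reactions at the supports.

Resultant of the distributed load: 1.4 × 591 = 827.4 N at 460.5 mm from A.
ΣM about A: C_y·786 − 200·647 − (1.4·591)·460.5 − 171000 = 0 → C_y = 681417.7/786 = 866.944 ≈ 866.9 N.
ΣF_y = 0: A_y + 866.944 − 200 − 1.4·591 = 0 → A_y = 160.5 N.
ΣF_x = 0: no horizontal applied forces, so A_x = 0.

A_x = 0, A_y = 160.5 N, C_y = 866.9 N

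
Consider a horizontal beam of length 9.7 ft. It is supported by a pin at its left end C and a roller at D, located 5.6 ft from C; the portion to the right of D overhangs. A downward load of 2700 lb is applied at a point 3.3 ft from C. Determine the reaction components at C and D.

ΣM about C: D_y·5.6 − 2700·3.3 = 0 → D_y = 8910/5.6 = 1591.07 ≈ 1591 lb.
ΣF_y = 0: C_y + 1591.07 − 2700 = 0 → C_y = 1109 lb.
ΣF_x = 0: no horizontal applied forces, so C_x = 0.

C_x = 0, C_y = 1109 lb, D_y = 1591 lb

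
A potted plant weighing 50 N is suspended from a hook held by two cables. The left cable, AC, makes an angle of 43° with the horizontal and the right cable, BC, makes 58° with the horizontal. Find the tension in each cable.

T_AC = 26.99 N, T_BC = 37.25 N

ΣF_x = 0: −T_AC·cos43° + T_BC·cos58° = 0 → T_BC = 1.38012·T_AC.
ΣF_y = 0: T_AC·sin43° + T_BC·sin58° = 50.
Substitute: T_AC·(0.681998 + 1.38012·0.848048) = 50 → T_AC = 26.9919 ≈ 26.99 N.
Then T_BC = 1.38012 × 26.9919 = 37.25 N.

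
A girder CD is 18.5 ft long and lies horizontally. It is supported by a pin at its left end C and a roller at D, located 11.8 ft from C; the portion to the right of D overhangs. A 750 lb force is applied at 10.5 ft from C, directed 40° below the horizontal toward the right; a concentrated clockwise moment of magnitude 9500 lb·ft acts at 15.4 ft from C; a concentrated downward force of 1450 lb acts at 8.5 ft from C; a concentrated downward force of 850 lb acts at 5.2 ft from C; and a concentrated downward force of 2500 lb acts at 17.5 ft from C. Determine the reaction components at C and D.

Taking moments about C: D_y·11.8 − 750·sin40°·10.5 − 9500 − 1450·8.5 − 850·5.2 − 2500·17.5 = 0 → D_y = 75057/11.8 = 6360.76 ≈ 6361 lb.
ΣF_y = 0: C_y + 6360.76 − 750·sin40° − 1450 − 850 − 2500 = 0 → C_y = -1079 lb.
ΣF_x = 0: C_x + 750·cos40° = 0 → C_x = -574.5 lb.

C_x = -574.5 lb, C_y = -1079 lb, D_y = 6361 lb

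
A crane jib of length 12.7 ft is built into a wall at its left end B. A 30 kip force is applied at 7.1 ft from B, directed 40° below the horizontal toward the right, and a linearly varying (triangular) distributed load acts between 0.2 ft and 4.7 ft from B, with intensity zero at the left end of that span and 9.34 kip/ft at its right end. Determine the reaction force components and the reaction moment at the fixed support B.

B_x = -22.98 kip, B_y = 40.30 kip, M_B = 204.2 kip·ft

Resultant of the triangular load: ½ × 9.34 × 4.5 = 21.015 kip, acting at 3.2 ft from B (one-third of the span from the peak).
ΣF_x = 0: B_x + 30·cos40° = 0 → B_x = -22.98 kip.
ΣF_y = 0: B_y − 30·sin40° − ½·9.34·4.5 = 0 → B_y = 40.30 kip.
ΣM about B: M_B − 30·sin40°·7.1 − (½·9.34·4.5)·3.2 = 0 → M_B = 204.2 kip·ft.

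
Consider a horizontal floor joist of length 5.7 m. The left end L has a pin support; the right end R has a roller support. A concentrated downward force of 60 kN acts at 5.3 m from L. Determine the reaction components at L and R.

ΣM about L: R_y·5.7 − 60·5.3 = 0 → R_y = 318/5.7 = 55.7895 ≈ 55.79 kN.
ΣF_y = 0: L_y + 55.7895 − 60 = 0 → L_y = 4.211 kN.
ΣF_x = 0: no horizontal applied forces, so L_x = 0.

L_x = 0, L_y = 4.211 kN, R_y = 55.79 kN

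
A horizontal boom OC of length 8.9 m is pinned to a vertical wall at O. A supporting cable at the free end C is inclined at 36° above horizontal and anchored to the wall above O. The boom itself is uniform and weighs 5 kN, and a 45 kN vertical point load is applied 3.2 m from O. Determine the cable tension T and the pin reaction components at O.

ΣM about O: T·sin36°·8.9 − 5·4.45 − 45·3.2 = 0 → T = 166.25/(8.9·0.587785) = 31.7799 ≈ 31.78 kN.
ΣF_x = 0: O_x − T·cos36° = 0 → O_x = 31.7799 × 0.809017 = 25.71 kN.
ΣF_y = 0: O_y + T·sin36° − 5 − 45 = 0 → O_y = 50 − 31.7799 × 0.587785 = 31.32 kN.

T = 31.78 kN, O_x = 25.71 kN, O_y = 31.32 kN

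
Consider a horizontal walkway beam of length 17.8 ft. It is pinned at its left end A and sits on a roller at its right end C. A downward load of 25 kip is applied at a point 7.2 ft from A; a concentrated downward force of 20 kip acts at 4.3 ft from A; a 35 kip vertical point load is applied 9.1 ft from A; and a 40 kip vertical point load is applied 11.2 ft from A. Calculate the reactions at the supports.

ΣM about A: C_y·17.8 − 25·7.2 − 20·4.3 − 35·9.1 − 40·11.2 = 0 → C_y = 1032.5/17.8 = 58.0056 ≈ 58.01 kip.
ΣF_y = 0: A_y + 58.0056 − 25 − 20 − 35 − 40 = 0 → A_y = 61.99 kip.
ΣF_x = 0: no horizontal applied forces, so A_x = 0.

A_x = 0, A_y = 61.99 kip, C_y = 58.01 kip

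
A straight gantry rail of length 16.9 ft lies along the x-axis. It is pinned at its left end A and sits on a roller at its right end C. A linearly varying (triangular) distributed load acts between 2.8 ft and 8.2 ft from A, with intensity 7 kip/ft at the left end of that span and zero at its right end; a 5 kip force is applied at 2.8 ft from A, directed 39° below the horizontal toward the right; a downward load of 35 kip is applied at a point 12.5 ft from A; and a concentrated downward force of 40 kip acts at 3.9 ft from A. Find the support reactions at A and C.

Resultant of the triangular load: ½ × 7 × 5.4 = 18.9 kip, acting at 4.6 ft from A (one-third of the span from the peak).
Moments about A: C_y·16.9 − (½·7·5.4)·4.6 − 5·sin39°·2.8 − 35·12.5 − 40·3.9 = 0 → C_y = 689.25/16.9 = 40.784 ≈ 40.78 kip.
ΣF_y = 0: A_y + 40.784 − ½·7·5.4 − 5·sin39° − 35 − 40 = 0 → A_y = 56.26 kip.
ΣF_x = 0: A_x + 5·cos39° = 0 → A_x = -3.886 kip.

A_x = -3.886 kip, A_y = 56.26 kip, C_y = 40.78 kip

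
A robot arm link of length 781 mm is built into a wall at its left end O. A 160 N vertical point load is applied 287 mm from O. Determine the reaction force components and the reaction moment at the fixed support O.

ΣF_x = 0: O_x = 0.
ΣF_y = 0: O_y − 160 = 0 → O_y = 160.0 N.
ΣM about O: M_O − 160·287 = 0 → M_O = 45920 N·mm.

O_x = 0, O_y = 160.0 N, M_O = 45920 N·mm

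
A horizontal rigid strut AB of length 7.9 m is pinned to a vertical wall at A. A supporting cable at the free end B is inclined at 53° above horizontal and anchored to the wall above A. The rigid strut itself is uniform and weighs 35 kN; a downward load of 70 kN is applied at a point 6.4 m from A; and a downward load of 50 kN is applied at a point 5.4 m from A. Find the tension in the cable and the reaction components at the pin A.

T = 135.7 kN, A_x = 81.67 kN, A_y = 46.61 kN

ΣM about A: T·sin53°·7.9 − 35·3.95 − 70·6.4 − 50·5.4 = 0 → T = 856.25/(7.9·0.798636) = 135.714 ≈ 135.7 kN.
ΣF_x = 0: A_x − T·cos53° = 0 → A_x = 135.714 × 0.601815 = 81.67 kN.
ΣF_y = 0: A_y + T·sin53° − 35 − 70 − 50 = 0 → A_y = 155 − 135.714 × 0.798636 = 46.61 kN.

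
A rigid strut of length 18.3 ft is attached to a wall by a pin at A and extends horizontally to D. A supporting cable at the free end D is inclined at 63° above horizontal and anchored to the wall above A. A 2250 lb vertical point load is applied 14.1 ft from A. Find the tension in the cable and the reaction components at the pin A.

ΣM about A: T·sin63°·18.3 − 2250·14.1 = 0 → T = 31725/(18.3·0.891007) = 1945.67 ≈ 1946 lb.
ΣF_x = 0: A_x − T·cos63° = 0 → A_x = 1945.67 × 0.45399 = 883.3 lb.
ΣF_y = 0: A_y + T·sin63° − 2250 = 0 → A_y = 2250 − 1945.67 × 0.891007 = 516.4 lb.

T = 1946 lb, A_x = 883.3 lb, A_y = 516.4 lb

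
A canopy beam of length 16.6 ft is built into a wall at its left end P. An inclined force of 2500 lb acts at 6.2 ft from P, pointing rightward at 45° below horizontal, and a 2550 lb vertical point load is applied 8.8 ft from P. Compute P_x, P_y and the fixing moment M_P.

P_x = -1768 lb, P_y = 4318 lb, M_P = 33400 lb·ft

ΣF_x = 0: P_x + 2500·cos45° = 0 → P_x = -1768 lb.
ΣF_y = 0: P_y − 2500·sin45° − 2550 = 0 → P_y = 4318 lb.
ΣM about P: M_P − 2500·sin45°·6.2 − 2550·8.8 = 0 → M_P = 33400 lb·ft.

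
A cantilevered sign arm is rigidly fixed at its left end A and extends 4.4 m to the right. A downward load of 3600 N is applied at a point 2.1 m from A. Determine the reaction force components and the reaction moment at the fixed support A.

A_x = 0, A_y = 3600 N, M_A = 7560 N·m

ΣF_x = 0: A_x = 0.
ΣF_y = 0: A_y − 3600 = 0 → A_y = 3600 N.
ΣM about A: M_A − 3600·2.1 = 0 → M_A = 7560 N·m.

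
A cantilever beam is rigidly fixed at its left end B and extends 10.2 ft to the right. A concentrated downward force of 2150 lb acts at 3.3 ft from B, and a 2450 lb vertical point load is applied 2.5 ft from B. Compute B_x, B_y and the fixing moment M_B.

ΣF_x = 0: B_x = 0.
ΣF_y = 0: B_y − 2150 − 2450 = 0 → B_y = 4600 lb.
ΣM about B: M_B − 2150·3.3 − 2450·2.5 = 0 → M_B = 13220 lb·ft.

B_x = 0, B_y = 4600 lb, M_B = 13220 lb·ft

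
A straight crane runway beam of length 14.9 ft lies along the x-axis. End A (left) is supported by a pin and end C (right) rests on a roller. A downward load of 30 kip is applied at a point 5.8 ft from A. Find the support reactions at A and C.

Moments about A: C_y·14.9 − 30·5.8 = 0 → C_y = 174/14.9 = 11.6779 ≈ 11.68 kip.
ΣF_y = 0: A_y + 11.6779 − 30 = 0 → A_y = 18.32 kip.
ΣF_x = 0: no horizontal applied forces, so A_x = 0.

A_x = 0, A_y = 18.32 kip, C_y = 11.68 kip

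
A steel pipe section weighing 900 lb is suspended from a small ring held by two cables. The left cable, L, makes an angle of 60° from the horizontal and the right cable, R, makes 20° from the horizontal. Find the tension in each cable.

ΣF_x = 0: −T_L·cos60° + T_R·cos20° = 0 → T_R = 0.532089·T_L.
ΣF_y = 0: T_L·sin60° + T_R·sin20° = 900.
Substitute: T_L·(0.866025 + 0.532089·0.34202) = 900 → T_L = 858.77 ≈ 858.8 lb.
Then T_R = 0.532089 × 858.77 = 456.9 lb.

T_L = 858.8 lb, T_R = 456.9 lb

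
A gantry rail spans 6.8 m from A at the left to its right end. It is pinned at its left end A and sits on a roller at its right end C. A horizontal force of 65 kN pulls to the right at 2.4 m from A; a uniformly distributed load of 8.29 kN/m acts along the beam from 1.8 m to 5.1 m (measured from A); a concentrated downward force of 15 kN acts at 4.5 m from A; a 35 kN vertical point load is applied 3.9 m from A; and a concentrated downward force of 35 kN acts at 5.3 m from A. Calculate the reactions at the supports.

A_x = -65.00 kN, A_y = 41.20 kN, C_y = 71.16 kN

Resultant of the distributed load: 8.29 × 3.3 = 27.357 kN at 3.45 m from A.
Moments about A: C_y·6.8 − (8.29·3.3)·3.45 − 15·4.5 − 35·3.9 − 35·5.3 = 0 → C_y = 483.88165/6.8 = 71.1591 ≈ 71.16 kN.
ΣF_y = 0: A_y + 71.1591 − 8.29·3.3 − 15 − 35 − 35 = 0 → A_y = 41.20 kN.
ΣF_x = 0: A_x + 65 = 0 → A_x = -65.00 kN.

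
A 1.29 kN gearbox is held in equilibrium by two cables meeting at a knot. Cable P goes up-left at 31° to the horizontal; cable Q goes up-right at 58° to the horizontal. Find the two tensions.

ΣF_x = 0: −T_P·cos31° + T_Q·cos58° = 0 → T_Q = 1.61754·T_P.
ΣF_y = 0: T_P·sin31° + T_Q·sin58° = 1.29.
Substitute: T_P·(0.515038 + 1.61754·0.848048) = 1.29 → T_P = 0.683701 ≈ 0.6837 kN.
Then T_Q = 1.61754 × 0.683701 = 1.106 kN.

T_P = 0.6837 kN, T_Q = 1.106 kN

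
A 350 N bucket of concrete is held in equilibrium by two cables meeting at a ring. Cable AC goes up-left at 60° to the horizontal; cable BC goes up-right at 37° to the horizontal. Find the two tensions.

ΣF_x = 0: −T_AC·cos60° + T_BC·cos37° = 0 → T_BC = 0.626068·T_AC.
ΣF_y = 0: T_AC·sin60° + T_BC·sin37° = 350.
Substitute: T_AC·(0.866025 + 0.626068·0.601815) = 350 → T_AC = 281.622 ≈ 281.6 N.
Then T_BC = 0.626068 × 281.622 = 176.3 N.

T_AC = 281.6 N, T_BC = 176.3 N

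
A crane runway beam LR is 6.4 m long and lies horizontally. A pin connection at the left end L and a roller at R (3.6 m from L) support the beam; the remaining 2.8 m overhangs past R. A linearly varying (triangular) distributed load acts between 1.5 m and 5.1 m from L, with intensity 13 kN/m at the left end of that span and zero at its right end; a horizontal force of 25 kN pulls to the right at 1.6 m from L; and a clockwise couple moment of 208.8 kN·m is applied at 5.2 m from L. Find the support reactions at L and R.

L_x = -25.00 kN, L_y = -52.15 kN, R_y = 75.55 kN

Resultant of the triangular load: ½ × 13 × 3.6 = 23.4 kN, acting at 2.7 m from L (one-third of the span from the peak).
ΣM about L: R_y·3.6 − (½·13·3.6)·2.7 − 208.8 = 0 → R_y = 271.98/3.6 = 75.55 kN.
ΣF_y = 0: L_y + 75.55 − ½·13·3.6 = 0 → L_y = -52.15 kN.
ΣF_x = 0: L_x + 25 = 0 → L_x = -25.00 kN.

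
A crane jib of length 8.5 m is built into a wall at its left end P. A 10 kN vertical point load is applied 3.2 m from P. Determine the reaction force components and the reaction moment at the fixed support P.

ΣF_x = 0: P_x = 0.
ΣF_y = 0: P_y − 10 = 0 → P_y = 10.00 kN.
ΣM about P: M_P − 10·3.2 = 0 → M_P = 32.00 kN·m.

P_x = 0, P_y = 10.00 kN, M_P = 32.00 kN·m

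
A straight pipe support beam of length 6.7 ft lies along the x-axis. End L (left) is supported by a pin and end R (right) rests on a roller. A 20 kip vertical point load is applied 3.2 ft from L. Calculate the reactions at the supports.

L_x = 0, L_y = 10.45 kip, R_y = 9.552 kip

ΣM about L: R_y·6.7 − 20·3.2 = 0 → R_y = 64/6.7 = 9.55224 ≈ 9.552 kip.
ΣF_y = 0: L_y + 9.55224 − 20 = 0 → L_y = 10.45 kip.
ΣF_x = 0: no horizontal applied forces, so L_x = 0.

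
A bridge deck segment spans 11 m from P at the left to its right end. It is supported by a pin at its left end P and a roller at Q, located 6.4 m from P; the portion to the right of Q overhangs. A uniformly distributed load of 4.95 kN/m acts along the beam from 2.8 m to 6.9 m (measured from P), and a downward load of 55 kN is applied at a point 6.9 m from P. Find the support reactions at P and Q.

P_x = 0, P_y = 0.6183 kN, Q_y = 74.68 kN

Resultant of the distributed load: 4.95 × 4.1 = 20.295 kN at 4.85 m from P.
ΣM about P: Q_y·6.4 − (4.95·4.1)·4.85 − 55·6.9 = 0 → Q_y = 477.93075/6.4 = 74.6767 ≈ 74.68 kN.
ΣF_y = 0: P_y + 74.6767 − 4.95·4.1 − 55 = 0 → P_y = 0.6183 kN.
ΣF_x = 0: no horizontal applied forces, so P_x = 0.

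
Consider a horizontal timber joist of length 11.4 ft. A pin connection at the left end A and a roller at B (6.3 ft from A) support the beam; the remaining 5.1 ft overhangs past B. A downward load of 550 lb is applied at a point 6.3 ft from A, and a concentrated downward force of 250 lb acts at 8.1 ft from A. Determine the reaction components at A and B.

A_x = 0, A_y = -71.43 lb, B_y = 871.4 lb

ΣM about A: B_y·6.3 − 550·6.3 − 250·8.1 = 0 → B_y = 5490/6.3 = 871.429 ≈ 871.4 lb.
ΣF_y = 0: A_y + 871.429 − 550 − 250 = 0 → A_y = -71.43 lb.
ΣF_x = 0: no horizontal applied forces, so A_x = 0.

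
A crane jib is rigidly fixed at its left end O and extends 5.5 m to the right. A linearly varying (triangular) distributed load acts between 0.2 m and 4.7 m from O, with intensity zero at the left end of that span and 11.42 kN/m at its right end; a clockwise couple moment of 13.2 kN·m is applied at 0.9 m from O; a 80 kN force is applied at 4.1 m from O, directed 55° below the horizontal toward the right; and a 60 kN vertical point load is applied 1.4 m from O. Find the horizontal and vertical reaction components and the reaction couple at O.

O_x = -45.89 kN, O_y = 151.2 kN, M_O = 448.1 kN·m

Resultant of the triangular load: ½ × 11.42 × 4.5 = 25.695 kN, acting at 3.2 m from O (one-third of the span from the peak).
ΣF_x = 0: O_x + 80·cos55° = 0 → O_x = -45.89 kN.
ΣF_y = 0: O_y − ½·11.42·4.5 − 80·sin55° − 60 = 0 → O_y = 151.2 kN.
ΣM about O: M_O − (½·11.42·4.5)·3.2 − 13.2 − 80·sin55°·4.1 − 60·1.4 = 0 → M_O = 448.1 kN·m.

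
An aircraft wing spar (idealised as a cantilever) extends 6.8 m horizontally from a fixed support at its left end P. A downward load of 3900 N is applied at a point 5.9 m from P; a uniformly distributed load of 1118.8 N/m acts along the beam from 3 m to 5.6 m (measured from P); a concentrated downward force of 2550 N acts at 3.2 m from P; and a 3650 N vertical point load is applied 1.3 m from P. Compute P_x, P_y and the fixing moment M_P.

P_x = 0, P_y = 13010 N, M_P = 48420 N·m

Resultant of the distributed load: 1118.8 × 2.6 = 2908.88 N at 4.3 m from P.
ΣF_x = 0: P_x = 0.
ΣF_y = 0: P_y − 3900 − 1118.8·2.6 − 2550 − 3650 = 0 → P_y = 13010 N.
ΣM about P: M_P − 3900·5.9 − (1118.8·2.6)·4.3 − 2550·3.2 − 3650·1.3 = 0 → M_P = 48420 N·m.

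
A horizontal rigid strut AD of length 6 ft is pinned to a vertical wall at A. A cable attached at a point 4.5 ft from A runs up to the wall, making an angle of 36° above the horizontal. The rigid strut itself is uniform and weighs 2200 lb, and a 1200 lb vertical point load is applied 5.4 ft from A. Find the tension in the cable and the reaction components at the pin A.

ΣM about A: T·sin36°·4.5 − 2200·3 − 1200·5.4 = 0 → T = 13080/(4.5·0.587785) = 4945.12 ≈ 4945 lb.
ΣF_x = 0: A_x − T·cos36° = 0 → A_x = 4945.12 × 0.809017 = 4001 lb.
ΣF_y = 0: A_y + T·sin36° − 2200 − 1200 = 0 → A_y = 3400 − 4945.12 × 0.587785 = 493.3 lb.

T = 4945 lb, A_x = 4001 lb, A_y = 493.3 lb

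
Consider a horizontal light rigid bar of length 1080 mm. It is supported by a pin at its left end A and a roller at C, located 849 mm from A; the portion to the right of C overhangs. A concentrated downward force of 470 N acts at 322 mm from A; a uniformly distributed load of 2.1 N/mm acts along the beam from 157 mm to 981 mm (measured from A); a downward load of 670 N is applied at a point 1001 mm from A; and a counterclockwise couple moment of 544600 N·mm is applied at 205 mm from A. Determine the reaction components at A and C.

Resultant of the distributed load: 2.1 × 824 = 1730.4 N at 569 mm from A.
Moments about A: C_y·849 − 470·322 − (2.1·824)·569 − 670·1001 + 544600 = 0 → C_y = 1262007.6/849 = 1486.46 ≈ 1486 N.
ΣF_y = 0: A_y + 1486.46 − 470 − 2.1·824 − 670 = 0 → A_y = 1384 N.
ΣF_x = 0: no horizontal applied forces, so A_x = 0.

A_x = 0, A_y = 1384 N, C_y = 1486 N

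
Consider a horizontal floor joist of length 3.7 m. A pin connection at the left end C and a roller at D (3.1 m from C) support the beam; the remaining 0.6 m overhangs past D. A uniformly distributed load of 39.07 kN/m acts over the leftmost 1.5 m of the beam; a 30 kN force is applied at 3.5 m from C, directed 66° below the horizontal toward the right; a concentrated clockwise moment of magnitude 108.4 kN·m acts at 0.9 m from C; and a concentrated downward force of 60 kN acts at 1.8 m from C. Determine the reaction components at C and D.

C_x = -12.20 kN, C_y = 31.08 kN, D_y = 114.9 kN

Resultant of the distributed load: 39.07 × 1.5 = 58.605 kN at 0.75 m from C.
Moments about C: D_y·3.1 − (39.07·1.5)·0.75 − 30·sin66°·3.5 − 108.4 − 60·1.8 = 0 → D_y = 356.276/3.1 = 114.928 ≈ 114.9 kN.
ΣF_y = 0: C_y + 114.928 − 39.07·1.5 − 30·sin66° − 60 = 0 → C_y = 31.08 kN.
ΣF_x = 0: C_x + 30·cos66° = 0 → C_x = -12.20 kN.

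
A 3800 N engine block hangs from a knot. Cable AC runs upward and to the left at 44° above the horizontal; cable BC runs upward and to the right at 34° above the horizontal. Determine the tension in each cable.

T_AC = 3221 N, T_BC = 2795 N

ΣF_x = 0: −T_AC·cos44° + T_BC·cos34° = 0 → T_BC = 0.867681·T_AC.
ΣF_y = 0: T_AC·sin44° + T_BC·sin34° = 3800.
Substitute: T_AC·(0.694658 + 0.867681·0.559193) = 3800 → T_AC = 3220.72 ≈ 3221 N.
Then T_BC = 0.867681 × 3220.72 = 2795 N.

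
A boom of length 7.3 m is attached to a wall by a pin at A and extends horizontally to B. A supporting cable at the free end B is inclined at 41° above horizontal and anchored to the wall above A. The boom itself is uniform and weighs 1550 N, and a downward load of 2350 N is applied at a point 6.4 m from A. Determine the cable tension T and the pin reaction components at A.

T = 4322 N, A_x = 3262 N, A_y = 1065 N

ΣM about A: T·sin41°·7.3 − 1550·3.65 − 2350·6.4 = 0 → T = 20697.5/(7.3·0.656059) = 4321.68 ≈ 4322 N.
ΣF_x = 0: A_x − T·cos41° = 0 → A_x = 4321.68 × 0.75471 = 3262 N.
ΣF_y = 0: A_y + T·sin41° − 1550 − 2350 = 0 → A_y = 3900 − 4321.68 × 0.656059 = 1065 N.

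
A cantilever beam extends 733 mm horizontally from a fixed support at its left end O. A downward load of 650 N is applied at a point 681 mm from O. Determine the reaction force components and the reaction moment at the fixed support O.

ΣF_x = 0: O_x = 0.
ΣF_y = 0: O_y − 650 = 0 → O_y = 650.0 N.
ΣM about O: M_O − 650·681 = 0 → M_O = 442600 N·mm.

O_x = 0, O_y = 650.0 N, M_O = 442600 N·mm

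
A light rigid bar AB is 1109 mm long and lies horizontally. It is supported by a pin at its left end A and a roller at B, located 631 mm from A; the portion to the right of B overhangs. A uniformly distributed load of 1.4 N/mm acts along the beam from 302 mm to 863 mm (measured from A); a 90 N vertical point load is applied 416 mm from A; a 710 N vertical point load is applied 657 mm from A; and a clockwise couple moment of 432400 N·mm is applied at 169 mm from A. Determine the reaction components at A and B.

Resultant of the distributed load: 1.4 × 561 = 785.4 N at 582.5 mm from A.
Moments about A: B_y·631 − (1.4·561)·582.5 − 90·416 − 710·657 − 432400 = 0 → B_y = 1393805.5/631 = 2208.88 ≈ 2209 N.
ΣF_y = 0: A_y + 2208.88 − 1.4·561 − 90 − 710 = 0 → A_y = -623.5 N.
ΣF_x = 0: no horizontal applied forces, so A_x = 0.

A_x = 0, A_y = -623.5 N, B_y = 2209 N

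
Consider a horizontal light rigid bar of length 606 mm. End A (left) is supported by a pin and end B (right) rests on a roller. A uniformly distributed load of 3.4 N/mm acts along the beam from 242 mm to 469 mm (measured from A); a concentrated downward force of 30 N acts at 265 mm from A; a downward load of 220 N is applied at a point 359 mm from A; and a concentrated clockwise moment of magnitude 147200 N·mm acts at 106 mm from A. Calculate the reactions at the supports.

A_x = 0, A_y = 182.7 N, B_y = 839.1 N

Resultant of the distributed load: 3.4 × 227 = 771.8 N at 355.5 mm from A.
Taking moments about A: B_y·606 − (3.4·227)·355.5 − 30·265 − 220·359 − 147200 = 0 → B_y = 508504.9/606 = 839.117 ≈ 839.1 N.
ΣF_y = 0: A_y + 839.117 − 3.4·227 − 30 − 220 = 0 → A_y = 182.7 N.
ΣF_x = 0: no horizontal applied forces, so A_x = 0.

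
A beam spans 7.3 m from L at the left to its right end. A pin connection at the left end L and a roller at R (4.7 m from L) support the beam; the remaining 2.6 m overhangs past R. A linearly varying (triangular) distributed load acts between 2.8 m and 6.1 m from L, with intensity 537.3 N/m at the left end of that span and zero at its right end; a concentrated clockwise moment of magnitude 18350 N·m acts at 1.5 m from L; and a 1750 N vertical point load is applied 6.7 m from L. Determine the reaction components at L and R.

L_x = 0, L_y = -4498 N, R_y = 7135 N

Resultant of the triangular load: ½ × 537.3 × 3.3 = 886.545 N, acting at 3.9 m from L (one-third of the span from the peak).
ΣM about L: R_y·4.7 − (½·537.3·3.3)·3.9 − 18350 − 1750·6.7 = 0 → R_y = 33532.5255/4.7 = 7134.58 ≈ 7135 N.
ΣF_y = 0: L_y + 7134.58 − ½·537.3·3.3 − 1750 = 0 → L_y = -4498 N.
ΣF_x = 0: no horizontal applied forces, so L_x = 0.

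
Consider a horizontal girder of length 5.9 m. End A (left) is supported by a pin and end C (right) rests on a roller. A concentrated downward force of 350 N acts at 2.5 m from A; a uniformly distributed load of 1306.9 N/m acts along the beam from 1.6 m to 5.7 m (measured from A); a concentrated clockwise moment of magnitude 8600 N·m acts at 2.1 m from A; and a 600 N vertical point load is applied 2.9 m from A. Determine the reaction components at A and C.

A_x = 0, A_y = 1093 N, C_y = 5216 N

Resultant of the distributed load: 1306.9 × 4.1 = 5358.29 N at 3.65 m from A.
ΣM about A: C_y·5.9 − 350·2.5 − (1306.9·4.1)·3.65 − 8600 − 600·2.9 = 0 → C_y = 30772.7585/5.9 = 5215.72 ≈ 5216 N.
ΣF_y = 0: A_y + 5215.72 − 350 − 1306.9·4.1 − 600 = 0 → A_y = 1093 N.
ΣF_x = 0: no horizontal applied forces, so A_x = 0.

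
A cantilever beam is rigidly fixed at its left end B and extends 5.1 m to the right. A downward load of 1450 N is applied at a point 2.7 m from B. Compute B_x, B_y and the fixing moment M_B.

B_x = 0, B_y = 1450 N, M_B = 3915 N·m

ΣF_x = 0: B_x = 0.
ΣF_y = 0: B_y − 1450 = 0 → B_y = 1450 N.
ΣM about B: M_B − 1450·2.7 = 0 → M_B = 3915 N·m.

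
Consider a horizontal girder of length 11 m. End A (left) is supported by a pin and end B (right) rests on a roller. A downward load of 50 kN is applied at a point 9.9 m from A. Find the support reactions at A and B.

Taking moments about A: B_y·11 − 50·9.9 = 0 → B_y = 495/11 = 45.00 kN.
ΣF_y = 0: A_y + 45 − 50 = 0 → A_y = 5.000 kN.
ΣF_x = 0: no horizontal applied forces, so A_x = 0.

A_x = 0, A_y = 5.000 kN, B_y = 45.00 kN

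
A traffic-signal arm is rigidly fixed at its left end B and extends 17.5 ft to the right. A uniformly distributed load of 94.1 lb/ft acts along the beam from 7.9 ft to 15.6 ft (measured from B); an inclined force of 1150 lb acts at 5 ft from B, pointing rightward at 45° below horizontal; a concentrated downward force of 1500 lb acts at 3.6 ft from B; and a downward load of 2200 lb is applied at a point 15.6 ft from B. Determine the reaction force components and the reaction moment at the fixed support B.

Resultant of the distributed load: 94.1 × 7.7 = 724.57 lb at 11.75 ft from B.
ΣF_x = 0: B_x + 1150·cos45° = 0 → B_x = -813.2 lb.
ΣF_y = 0: B_y − 94.1·7.7 − 1150·sin45° − 1500 − 2200 = 0 → B_y = 5238 lb.
ΣM about B: M_B − (94.1·7.7)·11.75 − 1150·sin45°·5 − 1500·3.6 − 2200·15.6 = 0 → M_B = 52300 lb·ft.

B_x = -813.2 lb, B_y = 5238 lb, M_B = 52300 lb·ft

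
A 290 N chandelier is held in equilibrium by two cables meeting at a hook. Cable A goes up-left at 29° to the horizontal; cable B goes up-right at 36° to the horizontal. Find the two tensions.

T_A = 258.9 N, T_B = 279.9 N

ΣF_x = 0: −T_A·cos29° + T_B·cos36° = 0 → T_B = 1.08109·T_A.
ΣF_y = 0: T_A·sin29° + T_B·sin36° = 290.
Substitute: T_A·(0.48481 + 1.08109·0.587785) = 290 → T_A = 258.869 ≈ 258.9 N.
Then T_B = 1.08109 × 258.869 = 279.9 N.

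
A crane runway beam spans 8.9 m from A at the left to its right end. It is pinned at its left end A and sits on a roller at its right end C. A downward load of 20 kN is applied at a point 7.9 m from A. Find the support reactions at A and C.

Taking moments about A: C_y·8.9 − 20·7.9 = 0 → C_y = 158/8.9 = 17.7528 ≈ 17.75 kN.
ΣF_y = 0: A_y + 17.7528 − 20 = 0 → A_y = 2.247 kN.
ΣF_x = 0: no horizontal applied forces, so A_x = 0.

A_x = 0, A_y = 2.247 kN, C_y = 17.75 kN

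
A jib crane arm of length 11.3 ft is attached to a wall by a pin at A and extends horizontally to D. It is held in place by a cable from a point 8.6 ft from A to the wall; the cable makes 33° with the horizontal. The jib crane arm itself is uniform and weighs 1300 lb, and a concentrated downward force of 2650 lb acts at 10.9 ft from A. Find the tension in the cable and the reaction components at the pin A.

ΣM about A: T·sin33°·8.6 − 1300·5.65 − 2650·10.9 = 0 → T = 36230/(8.6·0.544639) = 7735.01 ≈ 7735 lb.
ΣF_x = 0: A_x − T·cos33° = 0 → A_x = 7735.01 × 0.838671 = 6487 lb.
ΣF_y = 0: A_y + T·sin33° − 1300 − 2650 = 0 → A_y = 3950 − 7735.01 × 0.544639 = -262.8 lb.

T = 7735 lb, A_x = 6487 lb, A_y = -262.8 lb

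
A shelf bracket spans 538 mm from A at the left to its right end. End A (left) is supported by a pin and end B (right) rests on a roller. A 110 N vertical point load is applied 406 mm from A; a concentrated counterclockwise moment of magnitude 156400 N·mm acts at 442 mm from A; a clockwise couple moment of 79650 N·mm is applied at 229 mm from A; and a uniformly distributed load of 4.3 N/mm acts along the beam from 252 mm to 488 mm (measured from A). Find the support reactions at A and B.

Resultant of the distributed load: 4.3 × 236 = 1014.8 N at 370 mm from A.
Taking moments about A: B_y·538 − 110·406 + 156400 − 79650 − (4.3·236)·370 = 0 → B_y = 343386/538 = 638.264 ≈ 638.3 N.
ΣF_y = 0: A_y + 638.264 − 110 − 4.3·236 = 0 → A_y = 486.5 N.
ΣF_x = 0: no horizontal applied forces, so A_x = 0.

A_x = 0, A_y = 486.5 N, B_y = 638.3 N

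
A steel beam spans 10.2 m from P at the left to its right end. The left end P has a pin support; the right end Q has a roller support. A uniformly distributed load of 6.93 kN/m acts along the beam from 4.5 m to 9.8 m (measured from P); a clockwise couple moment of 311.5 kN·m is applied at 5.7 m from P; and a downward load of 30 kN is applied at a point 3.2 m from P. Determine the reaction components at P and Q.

P_x = 0, P_y = 1.032 kN, Q_y = 65.70 kN

Resultant of the distributed load: 6.93 × 5.3 = 36.729 kN at 7.15 m from P.
ΣM about P: Q_y·10.2 − (6.93·5.3)·7.15 − 311.5 − 30·3.2 = 0 → Q_y = 670.11235/10.2 = 65.6973 ≈ 65.70 kN.
ΣF_y = 0: P_y + 65.6973 − 6.93·5.3 − 30 = 0 → P_y = 1.032 kN.
ΣF_x = 0: no horizontal applied forces, so P_x = 0.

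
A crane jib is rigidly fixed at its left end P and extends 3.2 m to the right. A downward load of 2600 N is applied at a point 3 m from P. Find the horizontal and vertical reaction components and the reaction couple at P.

P_x = 0, P_y = 2600 N, M_P = 7800 N·m

ΣF_x = 0: P_x = 0.
ΣF_y = 0: P_y − 2600 = 0 → P_y = 2600 N.
ΣM about P: M_P − 2600·3 = 0 → M_P = 7800 N·m.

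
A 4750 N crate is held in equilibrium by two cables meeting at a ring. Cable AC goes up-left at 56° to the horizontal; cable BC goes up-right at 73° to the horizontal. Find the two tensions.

T_AC = 1787 N, T_BC = 3418 N

ΣF_x = 0: −T_AC·cos56° + T_BC·cos73° = 0 → T_BC = 1.91261·T_AC.
ΣF_y = 0: T_AC·sin56° + T_BC·sin73° = 4750.
Substitute: T_AC·(0.829038 + 1.91261·0.956305) = 4750 → T_AC = 1787.01 ≈ 1787 N.
Then T_BC = 1.91261 × 1787.01 = 3418 N.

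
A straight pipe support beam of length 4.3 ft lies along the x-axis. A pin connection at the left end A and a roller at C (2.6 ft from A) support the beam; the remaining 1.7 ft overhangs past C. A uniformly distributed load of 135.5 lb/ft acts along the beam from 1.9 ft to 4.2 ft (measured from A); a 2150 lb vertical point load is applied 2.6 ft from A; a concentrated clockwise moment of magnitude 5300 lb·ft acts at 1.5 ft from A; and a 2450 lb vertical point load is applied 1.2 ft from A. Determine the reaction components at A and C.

Resultant of the distributed load: 135.5 × 2.3 = 311.65 lb at 3.05 ft from A.
Moments about A: C_y·2.6 − (135.5·2.3)·3.05 − 2150·2.6 − 5300 − 2450·1.2 = 0 → C_y = 14780.5325/2.6 = 5684.82 ≈ 5685 lb.
ΣF_y = 0: A_y + 5684.82 − 135.5·2.3 − 2150 − 2450 = 0 → A_y = -773.2 lb.
ΣF_x = 0: no horizontal applied forces, so A_x = 0.

A_x = 0, A_y = -773.2 lb, C_y = 5685 lb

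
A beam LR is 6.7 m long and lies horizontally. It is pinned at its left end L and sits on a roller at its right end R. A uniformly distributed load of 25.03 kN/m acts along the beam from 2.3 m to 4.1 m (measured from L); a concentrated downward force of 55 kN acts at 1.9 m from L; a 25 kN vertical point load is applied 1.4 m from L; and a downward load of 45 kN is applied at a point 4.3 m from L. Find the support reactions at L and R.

L_x = 0, L_y = 98.83 kN, R_y = 71.22 kN

Resultant of the distributed load: 25.03 × 1.8 = 45.054 kN at 3.2 m from L.
Moments about L: R_y·6.7 − (25.03·1.8)·3.2 − 55·1.9 − 25·1.4 − 45·4.3 = 0 → R_y = 477.1728/6.7 = 71.2198 ≈ 71.22 kN.
ΣF_y = 0: L_y + 71.2198 − 25.03·1.8 − 55 − 25 − 45 = 0 → L_y = 98.83 kN.
ΣF_x = 0: no horizontal applied forces, so L_x = 0.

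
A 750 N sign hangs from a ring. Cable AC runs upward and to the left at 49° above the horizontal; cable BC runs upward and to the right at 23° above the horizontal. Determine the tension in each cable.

ΣF_x = 0: −T_AC·cos49° + T_BC·cos23° = 0 → T_BC = 0.712717·T_AC.
ΣF_y = 0: T_AC·sin49° + T_BC·sin23° = 750.
Substitute: T_AC·(0.75471 + 0.712717·0.390731) = 750 → T_AC = 725.907 ≈ 725.9 N.
Then T_BC = 0.712717 × 725.907 = 517.4 N.

T_AC = 725.9 N, T_BC = 517.4 N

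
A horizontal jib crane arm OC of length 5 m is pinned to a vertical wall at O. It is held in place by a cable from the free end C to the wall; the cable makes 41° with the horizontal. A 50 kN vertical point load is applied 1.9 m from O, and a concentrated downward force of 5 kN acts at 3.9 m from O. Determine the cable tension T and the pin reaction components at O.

ΣM about O: T·sin41°·5 − 50·1.9 − 5·3.9 = 0 → T = 114.5/(5·0.656059) = 34.9054 ≈ 34.91 kN.
ΣF_x = 0: O_x − T·cos41° = 0 → O_x = 34.9054 × 0.75471 = 26.34 kN.
ΣF_y = 0: O_y + T·sin41° − 50 − 5 = 0 → O_y = 55 − 34.9054 × 0.656059 = 32.10 kN.

T = 34.91 kN, O_x = 26.34 kN, O_y = 32.10 kN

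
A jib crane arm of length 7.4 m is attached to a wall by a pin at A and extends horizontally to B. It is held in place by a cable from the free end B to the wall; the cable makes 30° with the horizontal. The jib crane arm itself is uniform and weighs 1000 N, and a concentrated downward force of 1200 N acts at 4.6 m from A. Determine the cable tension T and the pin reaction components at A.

ΣM about A: T·sin30°·7.4 − 1000·3.7 − 1200·4.6 = 0 → T = 9220/(7.4·0.5) = 2491.89 ≈ 2492 N.
ΣF_x = 0: A_x − T·cos30° = 0 → A_x = 2491.89 × 0.866025 = 2158 N.
ΣF_y = 0: A_y + T·sin30° − 1000 − 1200 = 0 → A_y = 2200 − 2491.89 × 0.5 = 954.1 N.

T = 2492 N, A_x = 2158 N, A_y = 954.1 N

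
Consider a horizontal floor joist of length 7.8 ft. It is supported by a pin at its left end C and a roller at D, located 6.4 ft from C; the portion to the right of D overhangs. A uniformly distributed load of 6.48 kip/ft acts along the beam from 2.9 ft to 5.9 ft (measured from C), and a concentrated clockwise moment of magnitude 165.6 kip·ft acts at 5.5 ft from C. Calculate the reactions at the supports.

Resultant of the distributed load: 6.48 × 3 = 19.44 kip at 4.4 ft from C.
Moments about C: D_y·6.4 − (6.48·3)·4.4 − 165.6 = 0 → D_y = 251.136/6.4 = 39.24 kip.
ΣF_y = 0: C_y + 39.24 − 6.48·3 = 0 → C_y = -19.80 kip.
ΣF_x = 0: no horizontal applied forces, so C_x = 0.

C_x = 0, C_y = -19.80 kip, D_y = 39.24 kip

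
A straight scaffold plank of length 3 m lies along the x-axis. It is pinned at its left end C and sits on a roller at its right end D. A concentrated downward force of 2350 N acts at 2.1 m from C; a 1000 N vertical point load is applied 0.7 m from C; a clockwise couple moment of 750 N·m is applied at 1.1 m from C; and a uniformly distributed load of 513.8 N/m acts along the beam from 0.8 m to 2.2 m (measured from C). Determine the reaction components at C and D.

C_x = 0, C_y = 1581 N, D_y = 2488 N

Resultant of the distributed load: 513.8 × 1.4 = 719.32 N at 1.5 m from C.
Moments about C: D_y·3 − 2350·2.1 − 1000·0.7 − 750 − (513.8·1.4)·1.5 = 0 → D_y = 7463.98/3 = 2487.99 ≈ 2488 N.
ΣF_y = 0: C_y + 2487.99 − 2350 − 1000 − 513.8·1.4 = 0 → C_y = 1581 N.
ΣF_x = 0: no horizontal applied forces, so C_x = 0.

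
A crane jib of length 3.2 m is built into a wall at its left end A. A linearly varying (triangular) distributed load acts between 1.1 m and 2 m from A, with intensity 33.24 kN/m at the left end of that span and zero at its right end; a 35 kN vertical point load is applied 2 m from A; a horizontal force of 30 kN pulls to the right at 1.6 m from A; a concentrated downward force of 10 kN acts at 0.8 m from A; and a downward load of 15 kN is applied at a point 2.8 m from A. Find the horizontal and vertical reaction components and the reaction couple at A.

Resultant of the triangular load: ½ × 33.24 × 0.9 = 14.958 kN, acting at 1.4 m from A (one-third of the span from the peak).
ΣF_x = 0: A_x + 30 = 0 → A_x = -30.00 kN.
ΣF_y = 0: A_y − ½·33.24·0.9 − 35 − 10 − 15 = 0 → A_y = 74.96 kN.
ΣM about A: M_A − (½·33.24·0.9)·1.4 − 35·2 − 10·0.8 − 15·2.8 = 0 → M_A = 140.9 kN·m.

A_x = -30.00 kN, A_y = 74.96 kN, M_A = 140.9 kN·m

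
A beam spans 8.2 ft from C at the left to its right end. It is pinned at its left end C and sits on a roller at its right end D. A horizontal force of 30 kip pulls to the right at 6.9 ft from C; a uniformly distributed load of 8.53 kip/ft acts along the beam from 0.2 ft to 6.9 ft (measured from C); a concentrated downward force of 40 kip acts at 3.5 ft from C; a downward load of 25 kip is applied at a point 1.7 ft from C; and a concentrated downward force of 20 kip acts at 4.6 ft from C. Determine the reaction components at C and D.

Resultant of the distributed load: 8.53 × 6.7 = 57.151 kip at 3.55 ft from C.
Moments about C: D_y·8.2 − (8.53·6.7)·3.55 − 40·3.5 − 25·1.7 − 20·4.6 = 0 → D_y = 477.38605/8.2 = 58.2178 ≈ 58.22 kip.
ΣF_y = 0: C_y + 58.2178 − 8.53·6.7 − 40 − 25 − 20 = 0 → C_y = 83.93 kip.
ΣF_x = 0: C_x + 30 = 0 → C_x = -30.00 kip.

C_x = -30.00 kip, C_y = 83.93 kip, D_y = 58.22 kip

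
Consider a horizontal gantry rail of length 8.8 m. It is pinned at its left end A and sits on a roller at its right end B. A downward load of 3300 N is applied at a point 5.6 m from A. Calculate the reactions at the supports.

A_x = 0, A_y = 1200 N, B_y = 2100 N

ΣM about A: B_y·8.8 − 3300·5.6 = 0 → B_y = 18480/8.8 = 2100 N.
ΣF_y = 0: A_y + 2100 − 3300 = 0 → A_y = 1200 N.
ΣF_x = 0: no horizontal applied forces, so A_x = 0.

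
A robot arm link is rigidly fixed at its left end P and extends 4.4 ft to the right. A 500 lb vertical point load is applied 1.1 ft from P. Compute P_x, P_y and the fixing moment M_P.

ΣF_x = 0: P_x = 0.
ΣF_y = 0: P_y − 500 = 0 → P_y = 500.0 lb.
ΣM about P: M_P − 500·1.1 = 0 → M_P = 550.0 lb·ft.

P_x = 0, P_y = 500.0 lb, M_P = 550.0 lb·ft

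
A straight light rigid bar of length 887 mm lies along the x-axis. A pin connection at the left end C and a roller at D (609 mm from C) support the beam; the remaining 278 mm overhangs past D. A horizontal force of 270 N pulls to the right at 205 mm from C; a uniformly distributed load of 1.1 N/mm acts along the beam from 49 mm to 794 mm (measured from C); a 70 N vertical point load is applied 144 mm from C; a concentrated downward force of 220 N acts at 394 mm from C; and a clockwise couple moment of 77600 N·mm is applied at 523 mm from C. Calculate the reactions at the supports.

Resultant of the distributed load: 1.1 × 745 = 819.5 N at 421.5 mm from C.
Taking moments about C: D_y·609 − (1.1·745)·421.5 − 70·144 − 220·394 − 77600 = 0 → D_y = 519779.25/609 = 853.496 ≈ 853.5 N.
ΣF_y = 0: C_y + 853.496 − 1.1·745 − 70 − 220 = 0 → C_y = 256.0 N.
ΣF_x = 0: C_x + 270 = 0 → C_x = -270.0 N.

C_x = -270.0 N, C_y = 256.0 N, D_y = 853.5 N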